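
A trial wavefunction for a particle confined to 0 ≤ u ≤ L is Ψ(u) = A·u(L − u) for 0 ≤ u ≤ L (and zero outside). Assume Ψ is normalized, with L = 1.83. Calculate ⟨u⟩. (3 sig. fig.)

⟨u⟩ ≈ 0.915

The expectation value is the |Ψ|²-weighted average of u: ∫ u|Ψ|² du.
Expanding the polynomial and integrating term by term, the ratio of the moment integral to the normalization integral gives ⟨u⟩ = L/2.
Putting L = 1.83 gives 0.9150.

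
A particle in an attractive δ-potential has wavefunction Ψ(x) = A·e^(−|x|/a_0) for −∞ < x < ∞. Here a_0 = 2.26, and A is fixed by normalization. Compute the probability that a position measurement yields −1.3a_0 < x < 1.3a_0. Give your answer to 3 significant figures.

The probability is P = ∫ |Ψ|² dx over [−1.3a_0, 1.3a_0].
The normalization integral ∫|Ψ|²dx over the whole domain equals a_0·A², and A² cancels in the ratio.
By symmetry take twice the x ≥ 0 contribution in numerator and denominator; the 2's cancel. Let u = x/a_0; then A² and the length scale cancel, so P = ∫_{0}^{1.3} e^(-2·u) du ÷ ∫_{0}^{∞} e^(-2·u) du.
Using ∫ e^(-2·u) du = -e^(-2·u)/2, the numerator is 1/2 - e^(-13/5)/2 and the denominator is 1/2.
This works out to P = 0.9257.

P ≈ 0.926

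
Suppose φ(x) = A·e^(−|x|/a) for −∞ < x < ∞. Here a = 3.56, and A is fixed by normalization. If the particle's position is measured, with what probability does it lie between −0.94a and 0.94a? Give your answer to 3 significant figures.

P ≈ 0.847

|φ|² is the probability density, so P = ∫_{−0.94a}^{0.94a} |φ|² dx.
With A² fixed by ∫|φ|² = 1, i.e. A² = (a)^(−1), substitute and integrate.
By symmetry take twice the x ≥ 0 contribution in numerator and denominator; the 2's cancel. Let u = x/a; then A² and the length scale cancel, so P = ∫_{0}^{0.94} e^(-2·u) du ÷ ∫_{0}^{∞} e^(-2·u) du.
An antiderivative of e^(-2·u) is -e^(-2·u)/2; evaluating from 0 to 0.94 gives 1/2 - e^(-47/25)/2, while the full integral is 1/2.
Evaluating gives P = 0.8474.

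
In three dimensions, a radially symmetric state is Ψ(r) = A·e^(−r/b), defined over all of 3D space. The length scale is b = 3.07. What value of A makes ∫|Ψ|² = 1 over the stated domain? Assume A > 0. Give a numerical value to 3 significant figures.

Normalization requires ∫|Ψ|² 4πr² dr = 1, integrated from 0 to ∞.
The angular integral contributes 4π, leaving ∫₀^∞ r²|Ψ|² dr.
With Ψ = A·e^(−r/b), the integral evaluates to A²·[π·b^3].
Hence A² = 1/[π·b^3].
Plugging in b = 3.07 yields A = 0.1049.

A ≈ 0.105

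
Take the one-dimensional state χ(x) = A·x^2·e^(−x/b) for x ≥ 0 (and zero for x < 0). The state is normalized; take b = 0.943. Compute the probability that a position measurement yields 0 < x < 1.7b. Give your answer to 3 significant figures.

|χ|² is the probability density, so P = ∫_{0}^{1.7b} |χ|² dx.
With A² fixed by ∫|χ|² = 1, i.e. A² = (3·b^5/4)^(−1), substitute and integrate.
Let u = x/b; then A² and the length scale cancel, so P = ∫_{0}^{1.7} u^4·e^(-2·u) du ÷ ∫_{0}^{∞} u^4·e^(-2·u) du.
With ∫ u^4·e^(-2·u) du = -(u^4/2 + u^3 + 3·u^2/2 + 3·u/2 + 3/4)·e^(-2·u) + C, the region integral is ≈ 0.19186 and the full one is 3/4.
This works out to P = 0.2558.

P ≈ 0.256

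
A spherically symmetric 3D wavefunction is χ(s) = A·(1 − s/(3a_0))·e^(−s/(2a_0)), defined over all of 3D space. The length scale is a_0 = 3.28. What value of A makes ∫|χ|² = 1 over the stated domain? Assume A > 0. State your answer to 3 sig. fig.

A ≈ 0.0582

Require ∫ |χ|² 4πs² ds = 1 over the whole domain.
With χ = A·(1 − s/(3a_0))·e^(−s/(2a_0)), the integral evaluates to A²·[8·π·a_0^3/3].
With a_0 = 3.28: A² = 0.003383 and A = 0.05816.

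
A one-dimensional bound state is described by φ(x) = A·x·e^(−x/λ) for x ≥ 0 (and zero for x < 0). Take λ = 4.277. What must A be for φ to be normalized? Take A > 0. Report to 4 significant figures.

A ≈ 0.2261

The normalization condition is ∫|φ|² dx = 1 from 0 to ∞.
Using ∫₀^∞ xⁿ e^(−αx) dx = n!/αⁿ⁺¹, the integral (without the A² prefactor) comes out to λ^3/4.
So A² = (λ^3/4)^(−1).
Substituting λ = 4.277 gives A² = 0.051126, so A = 0.22611.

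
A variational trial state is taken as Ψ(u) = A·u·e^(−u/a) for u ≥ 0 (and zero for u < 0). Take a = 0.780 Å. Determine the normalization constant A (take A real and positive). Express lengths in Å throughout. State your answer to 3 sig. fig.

A ≈ 2.90 Å^(-3/2)

Require ∫ |Ψ|² du = 1 over the whole domain.
With Ψ = A·u·e^(−u/a), the integral evaluates to A²·[a^3/4].
Hence A² = 1/[a^3/4].
Plugging in a = 0.780 yields A = 2.903.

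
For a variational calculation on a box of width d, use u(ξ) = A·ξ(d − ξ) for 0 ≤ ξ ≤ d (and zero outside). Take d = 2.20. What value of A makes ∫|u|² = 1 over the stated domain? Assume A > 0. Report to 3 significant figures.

A ≈ 0.763

We need A² ∫|f|² dξ = 1, taking the integral from 0 to d.
Expanding the polynomial and integrating term by term, carrying out the integral gives A² · d^5/30.
So A² = (d^5/30)^(−1).
With d = 2.20: A² = 0.5821 and A = 0.7630.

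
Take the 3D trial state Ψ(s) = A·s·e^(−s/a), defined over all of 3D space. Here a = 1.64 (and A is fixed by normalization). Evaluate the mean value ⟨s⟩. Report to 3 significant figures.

⟨s⟩ ≈ 4.10

By definition ⟨s⟩ = ∫ s |Ψ(s)|² 4πs² ds.
Since the A² factors cancel between numerator and denominator, ⟨s⟩ = 5·a/2.
With a = 1.64, ⟨s⟩ = 4.100.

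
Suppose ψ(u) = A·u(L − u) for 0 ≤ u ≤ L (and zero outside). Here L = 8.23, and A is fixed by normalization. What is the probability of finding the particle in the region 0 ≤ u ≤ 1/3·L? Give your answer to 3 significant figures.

P ≈ 0.210

P = ∫_{0}^{1/3·L} |ψ(u)|² du.
The normalization integral ∫|ψ|²du over the whole domain equals L^5/30·A², and A² cancels in the ratio.
Substituting t = u/L, A² and the length scale cancel in the ratio: P = ∫_{0}^{1/3} t^2·(1 - t)^2 dt / ∫_{0}^{1} t^2·(1 - t)^2 dt.
Using ∫ t^2·(1 - t)^2 dt = t^3·(6·t^2 - 15·t + 10)/30, the numerator is 17/2430 and the denominator is 1/30.
The result is P = 17/81.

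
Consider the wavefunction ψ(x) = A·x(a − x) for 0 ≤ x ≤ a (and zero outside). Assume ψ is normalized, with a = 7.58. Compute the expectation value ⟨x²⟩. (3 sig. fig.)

⟨x^2⟩ ≈ 16.4

⟨x²⟩ = ∫ x^2 |ψ|² dx over the full domain.
Evaluating both integrals, ⟨x²⟩ = 2·a^2/7.
Putting a = 7.58 gives 16.42.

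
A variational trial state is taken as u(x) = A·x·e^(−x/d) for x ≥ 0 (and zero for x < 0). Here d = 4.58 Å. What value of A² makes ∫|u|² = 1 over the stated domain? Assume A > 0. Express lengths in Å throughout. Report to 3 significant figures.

We need A² ∫|f|² dx = 1, taking the integral from 0 to ∞.
With ∫₀^∞ x^2 e^(−αx) dx = 2!/α^3, ∫|u|² dx = A²·(d^3/4).
Setting this equal to 1 gives A² = 1/(d^3/4).
Plugging in d = 4.58 yields A = 0.2040.

A^2 ≈ 0.0416 Å^(-3)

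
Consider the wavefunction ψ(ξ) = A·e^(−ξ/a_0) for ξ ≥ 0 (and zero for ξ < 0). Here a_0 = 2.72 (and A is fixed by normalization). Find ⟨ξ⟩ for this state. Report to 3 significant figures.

⟨ξ⟩ ≈ 1.36

By definition ⟨ξ⟩ = ∫ ξ |ψ(ξ)|² dξ.
With ∫₀^∞ ξ^1 e^(−αξ) dξ = 1!/α^2, evaluating both integrals, ⟨ξ⟩ = a_0/2.
Putting a_0 = 2.72 gives 1.360.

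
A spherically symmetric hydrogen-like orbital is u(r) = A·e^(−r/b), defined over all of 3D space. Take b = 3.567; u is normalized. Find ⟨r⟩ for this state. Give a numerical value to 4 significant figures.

⟨r⟩ ≈ 5.351

By definition ⟨r⟩ = ∫ r |u(r)|² 4πr² dr.
The ratio of the moment integral to the normalization integral gives ⟨r⟩ = 3·b/2.
Putting b = 3.567 gives 5.3505.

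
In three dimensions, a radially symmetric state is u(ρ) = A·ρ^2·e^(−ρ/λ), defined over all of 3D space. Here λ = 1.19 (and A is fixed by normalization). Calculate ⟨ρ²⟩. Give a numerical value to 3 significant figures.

⟨ρ^2⟩ ≈ 19.8

By definition ⟨ρ²⟩ = ∫ ρ^2 |u(ρ)|² 4πρ² dρ.
Recall ∫₀^∞ ρ^m e^(−ρ/β) dρ = m!·β^(m+1), since the A² factors cancel between numerator and denominator, ⟨ρ²⟩ = 14·λ^2.
With λ = 1.19, ⟨ρ^2⟩ = 19.83.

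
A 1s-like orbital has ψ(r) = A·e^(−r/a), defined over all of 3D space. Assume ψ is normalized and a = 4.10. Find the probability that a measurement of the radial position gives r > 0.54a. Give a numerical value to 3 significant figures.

P ≈ 0.904

P = ∫ |ψ|² 4πr² dr over r > 0.54a.
The full normalization integral is A²·[π·a^3] = 1, fixing A².
Let u = r/a; then A², 4π and the length scale all cancel, so P = ∫_{0.54}^{∞} u^2·e^(-2·u) du ÷ ∫_{0}^{∞} u^2·e^(-2·u) du.
Using ∫ u^2·e^(-2·u) du = -(2·u^2 + 2·u + 1)·e^(-2·u)/4, the numerator is 3329·e^(-27/25)/5000 and the denominator is 1/4.
This evaluates to P = 0.9044.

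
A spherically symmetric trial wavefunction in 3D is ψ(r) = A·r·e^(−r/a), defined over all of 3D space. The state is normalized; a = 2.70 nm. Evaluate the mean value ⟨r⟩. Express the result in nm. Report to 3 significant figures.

⟨r⟩ ≈ 6.75 nm

By definition ⟨r⟩ = ∫ r |ψ(r)|² 4πr² dr.
Recall ∫₀^∞ r^m e^(−r/β) dr = m!·β^(m+1), evaluating both integrals, ⟨r⟩ = 5·a/2.
Putting a = 2.70 gives 6.750.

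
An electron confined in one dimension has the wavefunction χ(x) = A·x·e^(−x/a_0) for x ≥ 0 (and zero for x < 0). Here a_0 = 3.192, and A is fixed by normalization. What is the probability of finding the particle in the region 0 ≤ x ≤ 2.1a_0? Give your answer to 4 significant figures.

The probability is P = ∫ |χ|² dx over [0, 2.1a_0].
The normalization integral ∫|χ|²dx over the whole domain equals a_0^3/4·A², and A² cancels in the ratio.
Substituting u = x/a_0, A² and the length scale cancel in the ratio: P = ∫_{0}^{2.1} u^2·e^(-2·u) du / ∫_{0}^{∞} u^2·e^(-2·u) du.
An antiderivative of u^2·e^(-2·u) is -(2·u^2 + 2·u + 1)·e^(-2·u)/4; evaluating from 0 to 2.1 gives 1/4 - 701·e^(-21/5)/200, while the full integral is 1/4.
Evaluating gives P = 0.78976.

P ≈ 0.7898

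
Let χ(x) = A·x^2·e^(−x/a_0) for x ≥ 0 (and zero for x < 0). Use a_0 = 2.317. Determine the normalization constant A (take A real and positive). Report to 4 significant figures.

We need A² ∫|f|² dx = 1, taking the integral from 0 to ∞.
Using ∫₀^∞ xⁿ e^(−αx) dx = n!/αⁿ⁺¹, ∫|χ|² dx = A²·(3·a_0^5/4).
Plugging in a_0 = 2.317 yields A = 0.14130.

A ≈ 0.1413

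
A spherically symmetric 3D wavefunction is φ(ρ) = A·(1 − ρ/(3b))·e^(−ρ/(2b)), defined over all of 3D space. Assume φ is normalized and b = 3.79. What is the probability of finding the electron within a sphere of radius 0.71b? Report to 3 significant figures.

P ≈ 0.0732

Integrate the radial probability density 4πρ²|φ|² over ρ ≤ 0.71b.
The full normalization integral is A²·[8·π·b^3/3] = 1, fixing A².
In terms of u = ρ/b (A², 4π and the length scale all cancel between numerator and denominator), P = [∫_{0}^{0.71} u^2·(1 - u/3)^2·e^(-u) du] / [∫_{0}^{∞} u^2·(1 - u/3)^2·e^(-u) du].
Using ∫ u^2·(1 - u/3)^2·e^(-u) du = (-u^4 + 2·u^3 - 3·u^2 - 6·u - 6)·e^(-u)/9, the numerator is ≈ 0.048801 and the denominator is 2/3.
This evaluates to P = 0.07320.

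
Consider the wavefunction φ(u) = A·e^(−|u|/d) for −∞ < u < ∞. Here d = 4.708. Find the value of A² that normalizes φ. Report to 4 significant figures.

A^2 ≈ 0.2124

We need A² ∫|f|² du = 1, taking the integral from −∞ to ∞.
The integral (without the A² prefactor) comes out to d.
Hence A² = 1/[d].
Plugging in d = 4.708 yields A = 0.46087.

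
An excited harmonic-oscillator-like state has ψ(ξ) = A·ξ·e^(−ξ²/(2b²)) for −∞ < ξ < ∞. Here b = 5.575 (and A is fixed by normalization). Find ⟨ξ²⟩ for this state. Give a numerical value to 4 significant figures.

⟨ξ²⟩ = ∫ ξ^2 |ψ|² dξ over the full domain.
The ratio of the moment integral to the normalization integral gives ⟨ξ²⟩ = 3·b^2/2.
Putting b = 5.575 gives 46.621.

⟨ξ^2⟩ ≈ 46.62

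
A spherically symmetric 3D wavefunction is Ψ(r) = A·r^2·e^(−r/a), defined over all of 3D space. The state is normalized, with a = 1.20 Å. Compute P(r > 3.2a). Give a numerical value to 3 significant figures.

P ≈ 0.542

Integrate the radial probability density 4πr²|Ψ|² over r > 3.2a.
Normalization gives A² = 1/(45·π·a^7/2).
Substituting u = r/a, A², 4π and the length scale all cancel in the ratio: P = ∫_{3.2}^{∞} u^6·e^(-2·u) du / ∫_{0}^{∞} u^6·e^(-2·u) du.
Using ∫ u^6·e^(-2·u) du = -(4·u^6 + 12·u^5 + 30·u^4 + 60·u^3 + 90·u^2 + 90·u + 45)·e^(-2·u)/8, the numerator is ≈ 3.0506 and the denominator is 45/8.
The region integral divided by the full integral gives P = 0.5423.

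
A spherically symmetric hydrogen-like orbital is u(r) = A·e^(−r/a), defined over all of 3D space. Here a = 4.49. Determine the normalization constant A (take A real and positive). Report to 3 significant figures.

The normalization condition is ∫|u|² 4πr² dr = 1 from 0 to ∞.
∫|u|² 4πr² dr = A²·(π·a^3).
Hence A² = 1/[π·a^3].
With a = 4.49: A² = 0.003517 and A = 0.05930.

A ≈ 0.0593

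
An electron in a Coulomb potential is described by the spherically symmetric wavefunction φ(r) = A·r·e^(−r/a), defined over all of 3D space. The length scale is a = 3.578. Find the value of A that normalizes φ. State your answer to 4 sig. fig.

A ≈ 0.01345

We need A² ∫|f|² 4πr² dr = 1, taking the integral from 0 to ∞.
Recall ∫₀^∞ r^m e^(−r/β) dr = m!·β^(m+1), the integral (without the A² prefactor) comes out to 3·π·a^5.
Hence A² = 1/[3·π·a^5].
Plugging in a = 3.578 yields A = 0.013451.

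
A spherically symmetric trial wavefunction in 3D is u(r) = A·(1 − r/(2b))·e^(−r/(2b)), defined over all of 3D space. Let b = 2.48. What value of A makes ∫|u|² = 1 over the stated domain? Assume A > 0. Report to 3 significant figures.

Normalization requires ∫|u|² 4πr² dr = 1, integrated from 0 to ∞.
Recall ∫₀^∞ r^m e^(−r/β) dr = m!·β^(m+1), ∫|u|² 4πr² dr = A²·(8·π·b^3).
Setting this equal to 1 gives A² = 1/(8·π·b^3).
Plugging in b = 2.48 yields A = 0.05107.

A ≈ 0.0511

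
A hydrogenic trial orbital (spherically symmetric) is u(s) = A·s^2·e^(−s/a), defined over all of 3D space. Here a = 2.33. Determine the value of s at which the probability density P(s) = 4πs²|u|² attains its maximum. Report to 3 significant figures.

The maximum of P(s) = 4πs²|u|² occurs where its derivative vanishes.
This gives s = 3·a.
With a = 2.33, the most probable radial distance is 6.990.

s ≈ 6.99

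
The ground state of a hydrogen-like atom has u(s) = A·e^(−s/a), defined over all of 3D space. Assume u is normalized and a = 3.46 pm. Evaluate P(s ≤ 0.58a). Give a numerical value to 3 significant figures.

P ≈ 0.112

P = ∫ |u|² 4πs² ds over s ≤ 0.58a.
Normalization gives A² = 1/(π·a^3).
Let t = s/a; then A², 4π and the length scale all cancel, so P = ∫_{0}^{0.58} t^2·e^(-2·t) dt ÷ ∫_{0}^{∞} t^2·e^(-2·t) dt.
An antiderivative of t^2·e^(-2·t) is -(2·t^2 + 2·t + 1)·e^(-2·t)/4; evaluating from 0 to 0.58 gives 1/4 - 3541·e^(-29/25)/5000, while the full integral is 1/4.
The region integral divided by the full integral gives P = 0.1120.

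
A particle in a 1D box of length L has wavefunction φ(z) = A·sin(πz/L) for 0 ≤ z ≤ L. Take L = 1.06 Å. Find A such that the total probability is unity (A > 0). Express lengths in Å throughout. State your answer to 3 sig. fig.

A ≈ 1.37 Å^(-1/2)

Require ∫ |φ|² dz = 1 over the whole domain.
Using sin²θ = (1 − cos 2θ)/2, ∫|φ|² dz = A²·(L/2).
So A² = (L/2)^(−1).
Plugging in L = 1.06 yields A = 1.374.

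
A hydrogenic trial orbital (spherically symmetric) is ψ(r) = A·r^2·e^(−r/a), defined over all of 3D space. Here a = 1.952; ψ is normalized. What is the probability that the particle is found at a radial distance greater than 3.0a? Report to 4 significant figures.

P ≈ 0.6063

Integrate the radial probability density 4πr²|ψ|² over r > 3.0a.
A² is fixed by ∫₀^∞ 4πr²|ψ|² dr = 1, i.e. A² = (45·π·a^7/2)^(−1).
Let u = r/a; then A², 4π and the length scale all cancel, so P = ∫_{3.0}^{∞} u^6·e^(-2·u) du ÷ ∫_{0}^{∞} u^6·e^(-2·u) du.
An antiderivative of u^6·e^(-2·u) is -(4·u^6 + 12·u^5 + 30·u^4 + 60·u^3 + 90·u^2 + 90·u + 45)·e^(-2·u)/8; evaluating from 3.0 to ∞ gives ≈ 3.41045, while the full integral is 45/8.
The region integral divided by the full integral gives P = 0.60630.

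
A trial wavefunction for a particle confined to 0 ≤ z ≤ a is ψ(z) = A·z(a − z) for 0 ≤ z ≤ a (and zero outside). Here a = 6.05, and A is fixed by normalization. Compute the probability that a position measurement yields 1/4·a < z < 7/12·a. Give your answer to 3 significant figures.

P = ∫_{1/4·a}^{7/12·a} |ψ(z)|² dz.
With A² fixed by ∫|ψ|² = 1, i.e. A² = (a^5/30)^(−1), substitute and integrate.
Substituting u = z/a, A² and the length scale cancel in the ratio: P = ∫_{1/4}^{7/12} u^2·(1 - u)^2 du / ∫_{0}^{1} u^2·(1 - u)^2 du.
An antiderivative of u^2·(1 - u)^2 is u^3·(6·u^2 - 15·u + 10)/30; evaluating from 1/4 to 7/12 gives ≈ 0.018329, while the full integral is 1/30.
Evaluating gives P = 0.5499.

P ≈ 0.550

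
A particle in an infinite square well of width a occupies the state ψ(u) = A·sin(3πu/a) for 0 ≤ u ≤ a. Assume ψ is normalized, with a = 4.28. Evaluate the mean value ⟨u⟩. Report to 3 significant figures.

The expectation value is the |ψ|²-weighted average of u: ∫ u|ψ|² du.
The ratio of the moment integral to the normalization integral gives ⟨u⟩ = a/2.
Putting a = 4.28 gives 2.140.

⟨u⟩ ≈ 2.14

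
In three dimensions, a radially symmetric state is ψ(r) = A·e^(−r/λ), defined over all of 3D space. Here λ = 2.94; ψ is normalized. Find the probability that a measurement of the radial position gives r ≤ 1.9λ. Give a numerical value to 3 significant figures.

With dV = 4πr²dr, the probability is ∫|ψ|² dV over r ≤ 1.9λ.
The full normalization integral is A²·[π·λ^3] = 1, fixing A².
Substituting u = r/λ, A², 4π and the length scale all cancel in the ratio: P = ∫_{0}^{1.9} u^2·e^(-2·u) du / ∫_{0}^{∞} u^2·e^(-2·u) du.
Using ∫ u^2·e^(-2·u) du = -(2·u^2 + 2·u + 1)·e^(-2·u)/4, the numerator is 1/4 - 601·e^(-19/5)/200 and the denominator is 1/4.
The region integral divided by the full integral gives P = 0.7311.

P ≈ 0.731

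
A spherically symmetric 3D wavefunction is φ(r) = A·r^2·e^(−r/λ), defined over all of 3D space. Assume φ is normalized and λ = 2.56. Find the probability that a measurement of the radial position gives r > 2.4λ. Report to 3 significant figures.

P ≈ 0.791

Integrate the radial probability density 4πr²|φ|² over r > 2.4λ.
A² is fixed by ∫₀^∞ 4πr²|φ|² dr = 1, i.e. A² = (45·π·λ^7/2)^(−1).
Substituting u = r/λ, A², 4π and the length scale all cancel in the ratio: P = ∫_{2.4}^{∞} u^6·e^(-2·u) du / ∫_{0}^{∞} u^6·e^(-2·u) du.
With ∫ u^6·e^(-2·u) du = -(4·u^6 + 12·u^5 + 30·u^4 + 60·u^3 + 90·u^2 + 90·u + 45)·e^(-2·u)/8 + C, the region integral is ≈ 4.4483 and the full one is 45/8.
The region integral divided by the full integral gives P = 0.7908.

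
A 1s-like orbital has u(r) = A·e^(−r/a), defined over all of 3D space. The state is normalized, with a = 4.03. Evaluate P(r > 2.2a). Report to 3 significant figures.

P ≈ 0.185

With dV = 4πr²dr, the probability is ∫|u|² dV over r > 2.2a.
A² is fixed by ∫₀^∞ 4πr²|u|² dr = 1, i.e. A² = (π·a^3)^(−1).
In terms of t = r/a (A², 4π and the length scale all cancel between numerator and denominator), P = [∫_{2.2}^{∞} t^2·e^(-2·t) dt] / [∫_{0}^{∞} t^2·e^(-2·t) dt].
An antiderivative of t^2·e^(-2·t) is -(2·t^2 + 2·t + 1)·e^(-2·t)/4; evaluating from 2.2 to ∞ gives 377·e^(-22/5)/100, while the full integral is 1/4.
This evaluates to P = 0.1851.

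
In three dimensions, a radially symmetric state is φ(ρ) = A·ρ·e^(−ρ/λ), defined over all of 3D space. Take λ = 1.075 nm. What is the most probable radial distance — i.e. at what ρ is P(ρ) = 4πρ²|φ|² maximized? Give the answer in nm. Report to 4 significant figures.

Set d/dρ [P(ρ) = 4πρ²|φ|²] = 0 and solve for ρ > 0.
Solving yields ρ = 2·λ.
With λ = 1.075, the most probable radial distance is 2.1500 nm.

ρ ≈ 2.150 nm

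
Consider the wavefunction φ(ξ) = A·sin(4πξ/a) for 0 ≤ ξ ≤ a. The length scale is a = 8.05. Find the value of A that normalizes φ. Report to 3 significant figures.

We need A² ∫|f|² dξ = 1, taking the integral from 0 to a.
Using sin²θ = (1 − cos 2θ)/2, ∫|φ|² dξ = A²·(a/2).
Setting this equal to 1 gives A² = 1/(a/2).
Plugging in a = 8.05 yields A = 0.4984.

A ≈ 0.498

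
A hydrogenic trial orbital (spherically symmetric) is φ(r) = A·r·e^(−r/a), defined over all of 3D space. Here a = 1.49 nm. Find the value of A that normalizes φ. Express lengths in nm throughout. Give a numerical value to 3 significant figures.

A ≈ 0.120 nm^(-5/2)

Normalization requires ∫|φ|² 4πr² dr = 1, integrated from 0 to ∞.
The angular integral contributes 4π, leaving ∫₀^∞ r²|φ|² dr.
Carrying out the integral gives A² · 3·π·a^5.
So A² = (3·π·a^5)^(−1).
Substituting a = 1.49 gives A² = 0.01445, so A = 0.1202.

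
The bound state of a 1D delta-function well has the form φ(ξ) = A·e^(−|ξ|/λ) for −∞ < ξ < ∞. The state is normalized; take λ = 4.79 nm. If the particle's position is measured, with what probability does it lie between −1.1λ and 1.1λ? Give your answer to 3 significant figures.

The probability is P = ∫ |φ|² dξ over [−1.1λ, 1.1λ].
Since A² = 1/(λ), this is the region integral divided by the full normalization integral.
Both integrals are even about ξ = 0, so only the ξ ≥ 0 halves are needed (the factors of 2 cancel). Let u = ξ/λ; then A² and the length scale cancel, so P = ∫_{0}^{1.1} e^(-2·u) du ÷ ∫_{0}^{∞} e^(-2·u) du.
An antiderivative of e^(-2·u) is -e^(-2·u)/2; evaluating from 0 to 1.1 gives 1/2 - e^(-11/5)/2, while the full integral is 1/2.
Taking the ratio, P = 0.8892.

P ≈ 0.889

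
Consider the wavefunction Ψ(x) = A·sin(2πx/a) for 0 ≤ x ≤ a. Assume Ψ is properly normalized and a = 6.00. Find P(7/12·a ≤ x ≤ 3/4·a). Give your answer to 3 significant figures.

P = ∫_{7/12·a}^{3/4·a} |Ψ(x)|² dx.
Since A² = 1/(a/2), this is the region integral divided by the full normalization integral.
In terms of u = x/a (A² and the length scale cancel between numerator and denominator), P = [∫_{7/12}^{3/4} sin(2·π·u)^2 du] / [∫_{0}^{1} sin(2·π·u)^2 du].
An antiderivative of sin(2·π·u)^2 is u/2 - sin(4·π·u)/(8·π); evaluating from 7/12 to 3/4 gives √(3)/(16·π) + 1/12, while the full integral is 1/2.
The result is P = (√(3)/8 + π/6)/π.

P ≈ 0.236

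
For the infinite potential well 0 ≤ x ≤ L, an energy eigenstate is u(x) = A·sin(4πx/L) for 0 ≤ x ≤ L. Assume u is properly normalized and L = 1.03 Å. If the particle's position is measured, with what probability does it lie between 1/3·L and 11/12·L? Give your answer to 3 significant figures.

P ≈ 0.652

The probability is P = ∫ |u|² dx over [1/3·L, 11/12·L].
With A² fixed by ∫|u|² = 1, i.e. A² = (L/2)^(−1), substitute and integrate.
Let t = x/L; then A² and the length scale cancel, so P = ∫_{1/3}^{11/12} sin(4·π·t)^2 dt ÷ ∫_{0}^{1} sin(4·π·t)^2 dt.
An antiderivative of sin(4·π·t)^2 is t/2 - sin(4·π·t)·cos(4·π·t)/(8·π); evaluating from 1/3 to 11/12 gives √(3)/(16·π) + 7/24, while the full integral is 1/2.
Taking the ratio, P = √(3)/(8·π) + 7/12.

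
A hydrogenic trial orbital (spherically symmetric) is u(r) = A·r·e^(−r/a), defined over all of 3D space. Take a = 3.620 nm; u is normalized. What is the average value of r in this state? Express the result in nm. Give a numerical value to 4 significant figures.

The expectation value is the |u|²-weighted average of r: ∫ r|u|² 4πr² dr.
With ∫₀^∞ r^5 e^(−αr) dr = 5!/α^6, since the A² factors cancel between numerator and denominator, ⟨r⟩ = 5·a/2.
Putting a = 3.620 gives 9.0500.

⟨r⟩ ≈ 9.050 nm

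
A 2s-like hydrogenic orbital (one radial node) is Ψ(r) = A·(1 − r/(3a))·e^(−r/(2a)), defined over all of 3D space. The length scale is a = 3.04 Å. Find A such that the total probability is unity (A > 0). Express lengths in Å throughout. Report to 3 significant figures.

The normalization condition is ∫|Ψ|² 4πr² dr = 1 from 0 to ∞.
Carrying out the integral gives A² · 8·π·a^3/3.
Substituting a = 3.04 gives A² = 0.004249, so A = 0.06518.

A ≈ 0.0652 Å^(-3/2)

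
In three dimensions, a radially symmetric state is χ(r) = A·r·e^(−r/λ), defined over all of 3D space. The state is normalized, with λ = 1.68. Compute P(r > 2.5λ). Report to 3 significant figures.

P ≈ 0.440

Integrate the radial probability density 4πr²|χ|² over r > 2.5λ.
A² is fixed by ∫₀^∞ 4πr²|χ|² dr = 1, i.e. A² = (3·π·λ^5)^(−1).
Let u = r/λ; then A², 4π and the length scale all cancel, so P = ∫_{2.5}^{∞} u^4·e^(-2·u) du ÷ ∫_{0}^{∞} u^4·e^(-2·u) du.
With ∫ u^4·e^(-2·u) du = -(u^4/2 + u^3 + 3·u^2/2 + 3·u/2 + 3/4)·e^(-2·u) + C, the region integral is 1569·e^(-5)/32 and the full one is 3/4.
Taking the ratio yields P = 0.4405.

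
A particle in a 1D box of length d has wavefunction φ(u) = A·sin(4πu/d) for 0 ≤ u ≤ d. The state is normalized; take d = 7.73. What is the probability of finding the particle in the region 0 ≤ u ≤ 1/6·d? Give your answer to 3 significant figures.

P ≈ 0.201

|φ|² is the probability density, so P = ∫_{0}^{1/6·d} |φ|² du.
The normalization integral ∫|φ|²du over the whole domain equals d/2·A², and A² cancels in the ratio.
In terms of t = u/d (A² and the length scale cancel between numerator and denominator), P = [∫_{0}^{1/6} sin(4·π·t)^2 dt] / [∫_{0}^{1} sin(4·π·t)^2 dt].
Using ∫ sin(4·π·t)^2 dt = t/2 - sin(4·π·t)·cos(4·π·t)/(8·π), the numerator is √(3)/(32·π) + 1/12 and the denominator is 1/2.
Taking the ratio, P = (√(3)/16 + π/6)/π.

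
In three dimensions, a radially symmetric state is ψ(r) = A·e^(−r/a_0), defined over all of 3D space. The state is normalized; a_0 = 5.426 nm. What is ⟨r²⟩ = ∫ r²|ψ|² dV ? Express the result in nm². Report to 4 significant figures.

⟨r^2⟩ ≈ 88.32 nm^2

By definition ⟨r²⟩ = ∫ r^2 |ψ(r)|² 4πr² dr.
The ratio of the moment integral to the normalization integral gives ⟨r²⟩ = 3·a_0^2.
Putting a_0 = 5.426 gives 88.324.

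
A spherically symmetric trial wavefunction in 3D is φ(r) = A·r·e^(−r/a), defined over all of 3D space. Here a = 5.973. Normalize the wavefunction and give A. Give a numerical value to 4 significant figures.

Require ∫ |φ|² 4πr² dr = 1 over the whole domain.
In 3D with spherical symmetry the volume element is 4πr² dr.
Carrying out the integral gives A² · 3·π·a^5.
Hence A² = 1/[3·π·a^5].
Substituting a = 5.973 gives A² = 0.000013956, so A = 0.0037358.

A ≈ 0.003736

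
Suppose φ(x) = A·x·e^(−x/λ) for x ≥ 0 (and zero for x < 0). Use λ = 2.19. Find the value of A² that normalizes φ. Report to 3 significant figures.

Normalization requires ∫|φ|² dx = 1, integrated from 0 to ∞.
Carrying out the integral gives A² · λ^3/4.
So A² = (λ^3/4)^(−1).
With λ = 2.19: A² = 0.3808 and A = 0.6171.

A^2 ≈ 0.381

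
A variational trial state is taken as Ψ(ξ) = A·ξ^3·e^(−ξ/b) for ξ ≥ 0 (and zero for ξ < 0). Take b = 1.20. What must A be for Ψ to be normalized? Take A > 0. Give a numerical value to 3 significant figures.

A ≈ 0.223

Require ∫ |Ψ|² dξ = 1 over the whole domain.
With Ψ = A·ξ^3·e^(−ξ/b), the integral evaluates to A²·[45·b^7/8].
Setting this equal to 1 gives A² = 1/(45·b^7/8).
Substituting b = 1.20 gives A² = 0.04961, so A = 0.2227.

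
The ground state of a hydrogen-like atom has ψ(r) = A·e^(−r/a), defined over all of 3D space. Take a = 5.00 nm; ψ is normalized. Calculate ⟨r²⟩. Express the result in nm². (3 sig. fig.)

⟨r^2⟩ ≈ 75.0 nm^2

By definition ⟨r²⟩ = ∫ r^2 |ψ(r)|² 4πr² dr.
Recall ∫₀^∞ r^m e^(−r/β) dr = m!·β^(m+1), the ratio of the moment integral to the normalization integral gives ⟨r²⟩ = 3·a^2.
Putting a = 5.00 gives 75.00.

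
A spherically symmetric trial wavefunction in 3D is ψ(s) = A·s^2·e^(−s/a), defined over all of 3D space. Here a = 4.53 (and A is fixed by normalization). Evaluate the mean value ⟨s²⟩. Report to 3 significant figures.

⟨s²⟩ = ∫ s^2 |ψ|² 4πs² ds over the full domain.
Recall ∫₀^∞ s^m e^(−s/β) ds = m!·β^(m+1), the ratio of the moment integral to the normalization integral gives ⟨s²⟩ = 14·a^2.
With a = 4.53, ⟨s^2⟩ = 287.3.

⟨s^2⟩ ≈ 287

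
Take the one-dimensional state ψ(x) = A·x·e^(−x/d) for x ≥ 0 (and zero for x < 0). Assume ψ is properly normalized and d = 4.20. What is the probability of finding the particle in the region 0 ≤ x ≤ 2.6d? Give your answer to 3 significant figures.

P ≈ 0.891

The probability is P = ∫ |ψ|² dx over [0, 2.6d].
The normalization integral ∫|ψ|²dx over the whole domain equals d^3/4·A², and A² cancels in the ratio.
In terms of u = x/d (A² and the length scale cancel between numerator and denominator), P = [∫_{0}^{2.6} u^2·e^(-2·u) du] / [∫_{0}^{∞} u^2·e^(-2·u) du].
Using ∫ u^2·e^(-2·u) du = -(2·u^2 + 2·u + 1)·e^(-2·u)/4, the numerator is 1/4 - 493·e^(-26/5)/100 and the denominator is 1/4.
Taking the ratio, P = 0.8912.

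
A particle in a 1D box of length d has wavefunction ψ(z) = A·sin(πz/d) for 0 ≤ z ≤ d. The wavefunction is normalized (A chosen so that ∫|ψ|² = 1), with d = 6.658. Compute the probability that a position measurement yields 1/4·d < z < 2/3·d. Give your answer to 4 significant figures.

|ψ|² is the probability density, so P = ∫_{1/4·d}^{2/3·d} |ψ|² dz.
The normalization integral ∫|ψ|²dz over the whole domain equals d/2·A², and A² cancels in the ratio.
Let u = z/d; then A² and the length scale cancel, so P = ∫_{1/4}^{2/3} sin(π·u)^2 du ÷ ∫_{0}^{1} sin(π·u)^2 du.
Using ∫ sin(π·u)^2 du = u/2 - sin(2·π·u)/(4·π), the numerator is √(3)/(8·π) + 1/(4·π) + 5/24 and the denominator is 1/2.
This works out to P = (3·√(3) + 6 + 5·π)/(12·π).

P ≈ 0.7137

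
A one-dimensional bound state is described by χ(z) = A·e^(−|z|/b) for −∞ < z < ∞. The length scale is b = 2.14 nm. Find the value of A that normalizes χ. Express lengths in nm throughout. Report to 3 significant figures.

A ≈ 0.684 nm^(-1/2)

Normalization requires ∫|χ|² dz = 1, integrated from −∞ to ∞.
With χ = A·e^(−|z|/b), the integral evaluates to A²·[b].
So A² = (b)^(−1).
With b = 2.14: A² = 0.4673 and A = 0.6836.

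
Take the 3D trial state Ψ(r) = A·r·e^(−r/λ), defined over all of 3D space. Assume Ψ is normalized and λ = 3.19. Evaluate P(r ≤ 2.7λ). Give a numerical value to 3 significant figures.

With dV = 4πr²dr, the probability is ∫|Ψ|² dV over r ≤ 2.7λ.
The full normalization integral is A²·[3·π·λ^5] = 1, fixing A².
Substituting u = r/λ, A², 4π and the length scale all cancel in the ratio: P = ∫_{0}^{2.7} u^4·e^(-2·u) du / ∫_{0}^{∞} u^4·e^(-2·u) du.
With ∫ u^4·e^(-2·u) du = -(u^4/2 + u^3 + 3·u^2/2 + 3·u/2 + 3/4)·e^(-2·u) + C, the region integral is ≈ 0.47002 and the full one is 3/4.
This evaluates to P = 0.6267.

P ≈ 0.627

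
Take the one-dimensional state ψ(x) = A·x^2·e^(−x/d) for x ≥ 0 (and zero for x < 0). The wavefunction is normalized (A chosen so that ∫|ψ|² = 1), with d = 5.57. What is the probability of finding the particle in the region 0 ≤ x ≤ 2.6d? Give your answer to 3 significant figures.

P ≈ 0.594

|ψ|² is the probability density, so P = ∫_{0}^{2.6d} |ψ|² dx.
Since A² = 1/(3·d^5/4), this is the region integral divided by the full normalization integral.
Substituting u = x/d, A² and the length scale cancel in the ratio: P = ∫_{0}^{2.6} u^4·e^(-2·u) du / ∫_{0}^{∞} u^4·e^(-2·u) du.
With ∫ u^4·e^(-2·u) du = -(u^4/2 + u^3 + 3·u^2/2 + 3·u/2 + 3/4)·e^(-2·u) + C, the region integral is ≈ 0.44540 and the full one is 3/4.
Evaluating gives P = 0.5939.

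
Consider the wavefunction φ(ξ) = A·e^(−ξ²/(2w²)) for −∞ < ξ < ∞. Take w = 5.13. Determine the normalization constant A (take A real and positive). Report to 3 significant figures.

Normalization requires ∫|φ|² dξ = 1, integrated from −∞ to ∞.
Differentiating ∫e^(−αξ²) dξ = √(π/α) under α to get the higher moments, the integral (without the A² prefactor) comes out to √(π)·w.
Setting this equal to 1 gives A² = 1/(√(π)·w).
With w = 5.13: A² = 0.1100 and A = 0.3316.

A ≈ 0.332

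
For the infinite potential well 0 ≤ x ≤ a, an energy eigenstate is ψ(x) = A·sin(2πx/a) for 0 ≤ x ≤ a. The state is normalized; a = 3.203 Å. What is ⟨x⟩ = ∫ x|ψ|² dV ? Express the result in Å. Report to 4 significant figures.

The expectation value is the |ψ|²-weighted average of x: ∫ x|ψ|² dx.
With ∫₀^a sin²(nπx/a) dx = a/2, the ratio of the moment integral to the normalization integral gives ⟨x⟩ = a/2.
With a = 3.203, ⟨x⟩ = 1.6015.

⟨x⟩ ≈ 1.602 Å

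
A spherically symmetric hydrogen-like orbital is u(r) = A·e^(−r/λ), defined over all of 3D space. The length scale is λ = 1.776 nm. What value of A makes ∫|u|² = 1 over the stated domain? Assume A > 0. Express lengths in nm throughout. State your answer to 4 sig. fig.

We need A² ∫|f|² 4πr² dr = 1, taking the integral from 0 to ∞.
(Spherical symmetry: dV = 4πr² dr.)
The integral (without the A² prefactor) comes out to π·λ^3.
So A² = (π·λ^3)^(−1).
With λ = 1.776: A² = 0.056823 and A = 0.23837.

A ≈ 0.2384 nm^(-3/2)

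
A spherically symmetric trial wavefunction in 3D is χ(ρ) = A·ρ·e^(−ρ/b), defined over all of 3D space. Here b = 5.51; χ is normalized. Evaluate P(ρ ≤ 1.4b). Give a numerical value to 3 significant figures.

P = ∫ |χ|² 4πρ² dρ over ρ ≤ 1.4b.
The full normalization integral is A²·[3·π·b^5] = 1, fixing A².
In terms of u = ρ/b (A², 4π and the length scale all cancel between numerator and denominator), P = [∫_{0}^{1.4} u^4·e^(-2·u) du] / [∫_{0}^{∞} u^4·e^(-2·u) du].
An antiderivative of u^4·e^(-2·u) is -(u^4/2 + u^3 + 3·u^2/2 + 3·u/2 + 3/4)·e^(-2·u); evaluating from 0 to 1.4 gives ≈ 0.11424, while the full integral is 3/4.
This evaluates to P = 0.1523.

P ≈ 0.152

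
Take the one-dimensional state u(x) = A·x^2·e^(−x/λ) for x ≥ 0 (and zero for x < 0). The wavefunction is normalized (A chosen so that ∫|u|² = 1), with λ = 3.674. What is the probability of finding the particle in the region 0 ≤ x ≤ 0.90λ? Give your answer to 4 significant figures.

P ≈ 0.03641

The probability is P = ∫ |u|² dx over [0, 0.90λ].
Since A² = 1/(3·λ^5/4), this is the region integral divided by the full normalization integral.
Let t = x/λ; then A² and the length scale cancel, so P = ∫_{0}^{0.90} t^4·e^(-2·t) dt ÷ ∫_{0}^{∞} t^4·e^(-2·t) dt.
With ∫ t^4·e^(-2·t) dt = -(t^4/2 + t^3 + 3·t^2/2 + 3·t/2 + 3/4)·e^(-2·t) + C, the region integral is ≈ 0.0273050 and the full one is 3/4.
The result is P = 0.036407.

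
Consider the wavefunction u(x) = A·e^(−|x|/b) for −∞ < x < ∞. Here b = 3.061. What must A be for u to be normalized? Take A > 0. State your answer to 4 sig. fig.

A ≈ 0.5716

Normalization requires ∫|u|² dx = 1, integrated from −∞ to ∞.
With ∫₀^∞ x^0 e^(−αx) dx = 0!/α^1, carrying out the integral gives A² · b.
Hence A² = 1/[b].
Plugging in b = 3.061 yields A = 0.57157.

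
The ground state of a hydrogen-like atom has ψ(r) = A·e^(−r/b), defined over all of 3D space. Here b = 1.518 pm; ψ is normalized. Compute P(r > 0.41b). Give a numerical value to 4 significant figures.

P ≈ 0.9497

P = ∫ |ψ|² 4πr² dr over r > 0.41b.
A² is fixed by ∫₀^∞ 4πr²|ψ|² dr = 1, i.e. A² = (π·b^3)^(−1).
Let u = r/b; then A², 4π and the length scale all cancel, so P = ∫_{0.41}^{∞} u^2·e^(-2·u) du ÷ ∫_{0}^{∞} u^2·e^(-2·u) du.
An antiderivative of u^2·e^(-2·u) is -(2·u^2 + 2·u + 1)·e^(-2·u)/4; evaluating from 0.41 to ∞ gives ≈ 0.237415, while the full integral is 1/4.
The region integral divided by the full integral gives P = 0.94966.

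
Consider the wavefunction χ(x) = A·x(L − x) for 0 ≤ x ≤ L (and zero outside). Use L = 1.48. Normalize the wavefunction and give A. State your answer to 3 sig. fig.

Require ∫ |χ|² dx = 1 over the whole domain.
Expanding the polynomial and integrating term by term, the integral (without the A² prefactor) comes out to L^5/30.
Plugging in L = 1.48 yields A = 2.055.

A ≈ 2.06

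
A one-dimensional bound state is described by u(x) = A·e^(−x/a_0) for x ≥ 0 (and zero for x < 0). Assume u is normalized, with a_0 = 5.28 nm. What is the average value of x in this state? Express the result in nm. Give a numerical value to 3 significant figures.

The expectation value is the |u|²-weighted average of x: ∫ x|u|² dx.
Using ∫₀^∞ xⁿ e^(−αx) dx = n!/αⁿ⁺¹, the ratio of the moment integral to the normalization integral gives ⟨x⟩ = a_0/2.
Putting a_0 = 5.28 gives 2.640.

⟨x⟩ ≈ 2.64 nm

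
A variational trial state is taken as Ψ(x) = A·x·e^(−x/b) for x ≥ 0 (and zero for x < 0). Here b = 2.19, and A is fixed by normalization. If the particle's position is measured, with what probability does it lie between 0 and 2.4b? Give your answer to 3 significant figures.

P ≈ 0.857

P = ∫_{0}^{2.4b} |Ψ(x)|² dx.
The normalization integral ∫|Ψ|²dx over the whole domain equals b^3/4·A², and A² cancels in the ratio.
Let u = x/b; then A² and the length scale cancel, so P = ∫_{0}^{2.4} u^2·e^(-2·u) du ÷ ∫_{0}^{∞} u^2·e^(-2·u) du.
An antiderivative of u^2·e^(-2·u) is -(2·u^2 + 2·u + 1)·e^(-2·u)/4; evaluating from 0 to 2.4 gives 1/4 - 433·e^(-24/5)/100, while the full integral is 1/4.
The result is P = 0.8575.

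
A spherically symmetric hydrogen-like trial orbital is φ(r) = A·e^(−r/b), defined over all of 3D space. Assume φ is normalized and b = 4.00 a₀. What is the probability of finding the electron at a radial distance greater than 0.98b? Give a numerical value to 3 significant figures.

P ≈ 0.688

With dV = 4πr²dr, the probability is ∫|φ|² dV over r > 0.98b.
The full normalization integral is A²·[π·b^3] = 1, fixing A².
Let u = r/b; then A², 4π and the length scale all cancel, so P = ∫_{0.98}^{∞} u^2·e^(-2·u) du ÷ ∫_{0}^{∞} u^2·e^(-2·u) du.
Using ∫ u^2·e^(-2·u) du = -(2·u^2 + 2·u + 1)·e^(-2·u)/4, the numerator is 6101·e^(-49/25)/5000 and the denominator is 1/4.
The region integral divided by the full integral gives P = 0.6875.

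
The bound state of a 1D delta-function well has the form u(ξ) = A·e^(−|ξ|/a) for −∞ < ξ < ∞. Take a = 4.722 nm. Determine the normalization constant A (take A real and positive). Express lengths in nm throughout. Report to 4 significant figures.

We need A² ∫|f|² dξ = 1, taking the integral from −∞ to ∞.
With u = A·e^(−|ξ|/a), the integral evaluates to A²·[a].
Substituting a = 4.722 gives A² = 0.21177, so A = 0.46019.

A ≈ 0.4602 nm^(-1/2)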